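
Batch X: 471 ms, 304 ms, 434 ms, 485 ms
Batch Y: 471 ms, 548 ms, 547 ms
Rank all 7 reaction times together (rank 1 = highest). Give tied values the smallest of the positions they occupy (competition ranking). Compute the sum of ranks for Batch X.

Sorted (descending): 548, 547, 485, 471, 471, 434, 304
The 2 values of 471 occupy positions 4–5 → each gets rank 4.
Batch X values → pooled ranks: 471→4, 304→7, 434→6, 485→3
Rank sum = 4 + 7 + 6 + 3 = 20

20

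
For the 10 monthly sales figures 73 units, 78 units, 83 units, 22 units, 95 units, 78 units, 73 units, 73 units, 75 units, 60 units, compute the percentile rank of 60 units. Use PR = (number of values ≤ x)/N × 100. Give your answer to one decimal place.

N = 10.
Strictly below 60: 1. Equal to 60: 1.
PR = 2/10 × 100 = 20.0

20.0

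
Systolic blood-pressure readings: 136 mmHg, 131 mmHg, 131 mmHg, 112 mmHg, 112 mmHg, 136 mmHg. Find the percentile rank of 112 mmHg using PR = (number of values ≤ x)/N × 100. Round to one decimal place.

N = 6.
Strictly below 112: 0. Equal to 112: 2.
PR = 2/6 × 100 = 33.3

33.3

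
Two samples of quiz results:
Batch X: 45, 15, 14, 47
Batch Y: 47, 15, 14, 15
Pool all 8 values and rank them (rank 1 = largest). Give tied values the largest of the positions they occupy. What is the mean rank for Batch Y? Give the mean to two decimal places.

Sorted (descending): 47, 47, 45, 15, 15, 15, 14, 14
The 2 values of 47 occupy positions 1–2 → each gets rank 2.
The 3 values of 15 occupy positions 4–6 → each gets rank 6.
The 2 values of 14 occupy positions 7–8 → each gets rank 8.
Batch Y values → pooled ranks: 47→2, 15→6, 14→8, 15→6
Mean rank = (2 + 6 + 8 + 6) / 4 = 5.50

5.50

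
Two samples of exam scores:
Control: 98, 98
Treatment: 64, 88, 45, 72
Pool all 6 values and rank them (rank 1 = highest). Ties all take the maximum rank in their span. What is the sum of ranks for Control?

Sorted (descending): 98, 98, 88, 72, 64, 45
The 2 values of 98 occupy positions 1–2 → each gets rank 2.
Control values → pooled ranks: 98→2, 98→2
Rank sum = 2 + 2 = 4

4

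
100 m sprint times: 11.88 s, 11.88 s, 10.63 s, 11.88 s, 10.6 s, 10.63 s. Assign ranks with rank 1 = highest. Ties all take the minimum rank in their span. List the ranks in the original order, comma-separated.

1, 1, 4, 1, 6, 4

Sorted (descending): 11.88, 11.88, 11.88, 10.63, 10.63, 10.6
The 3 values of 11.88 occupy positions 1–3 → each gets rank 1.
The 2 values of 10.63 occupy positions 4–5 → each gets rank 4.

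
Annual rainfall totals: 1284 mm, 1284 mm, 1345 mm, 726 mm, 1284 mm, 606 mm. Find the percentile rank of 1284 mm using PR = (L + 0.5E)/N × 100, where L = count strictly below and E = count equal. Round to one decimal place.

N = 6.
Strictly below 1284: 2. Equal to 1284: 3.
PR = (2 + 0.5·3)/6 × 100 = 58.3

58.3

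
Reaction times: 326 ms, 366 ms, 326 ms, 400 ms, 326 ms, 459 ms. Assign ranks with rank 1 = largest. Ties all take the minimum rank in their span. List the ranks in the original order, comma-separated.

4, 3, 4, 2, 4, 1

Sorted (descending): 459, 400, 366, 326, 326, 326
The 3 values of 326 occupy positions 4–6 → each gets rank 4.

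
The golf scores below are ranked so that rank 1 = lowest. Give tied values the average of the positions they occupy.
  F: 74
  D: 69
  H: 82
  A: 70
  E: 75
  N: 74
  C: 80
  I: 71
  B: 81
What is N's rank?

Sorted (ascending): 69, 70, 71, 74, 74, 75, 80, 81, 82
The 2 values of 74 occupy positions 4–5 → average rank (4+5)/2 = 4.5.
N has value 74 → rank 4.5.

4.5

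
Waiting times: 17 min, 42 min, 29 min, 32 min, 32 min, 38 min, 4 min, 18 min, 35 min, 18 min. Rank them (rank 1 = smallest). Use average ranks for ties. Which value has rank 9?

Sorted (ascending): 4, 17, 18, 18, 29, 32, 32, 35, 38, 42
The 2 values of 18 occupy positions 3–4 → average rank (3+4)/2 = 3.5.
The 2 values of 32 occupy positions 6–7 → average rank (6+7)/2 = 6.5.
Rank 9 → value 38.

38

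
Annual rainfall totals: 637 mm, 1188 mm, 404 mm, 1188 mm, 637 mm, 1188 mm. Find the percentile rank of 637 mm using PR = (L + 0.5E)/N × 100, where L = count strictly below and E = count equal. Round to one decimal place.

33.3

N = 6.
Strictly below 637: 1. Equal to 637: 2.
PR = (1 + 0.5·2)/6 × 100 = 33.3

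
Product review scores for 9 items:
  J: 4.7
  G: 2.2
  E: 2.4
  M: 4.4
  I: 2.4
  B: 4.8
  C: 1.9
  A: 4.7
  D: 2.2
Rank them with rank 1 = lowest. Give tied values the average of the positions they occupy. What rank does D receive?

2.5

Sorted (ascending): 1.9, 2.2, 2.2, 2.4, 2.4, 4.4, 4.7, 4.7, 4.8
The 2 values of 2.2 occupy positions 2–3 → average rank (2+3)/2 = 2.5.
The 2 values of 2.4 occupy positions 4–5 → average rank (4+5)/2 = 4.5.
The 2 values of 4.7 occupy positions 7–8 → average rank (7+8)/2 = 7.5.
D has value 2.2 → rank 2.5.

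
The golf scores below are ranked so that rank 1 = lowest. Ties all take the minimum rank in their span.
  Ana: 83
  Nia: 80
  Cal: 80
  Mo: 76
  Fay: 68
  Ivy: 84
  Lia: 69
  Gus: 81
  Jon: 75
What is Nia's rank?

Sorted (ascending): 68, 69, 75, 76, 80, 80, 81, 83, 84
The 2 values of 80 occupy positions 5–6 → each gets rank 5.
Nia has value 80 → rank 5.

5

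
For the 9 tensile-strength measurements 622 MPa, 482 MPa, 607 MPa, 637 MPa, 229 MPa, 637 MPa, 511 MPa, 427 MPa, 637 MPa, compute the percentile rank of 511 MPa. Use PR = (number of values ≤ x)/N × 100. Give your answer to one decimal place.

N = 9.
Strictly below 511: 3. Equal to 511: 1.
PR = 4/9 × 100 = 44.4

44.4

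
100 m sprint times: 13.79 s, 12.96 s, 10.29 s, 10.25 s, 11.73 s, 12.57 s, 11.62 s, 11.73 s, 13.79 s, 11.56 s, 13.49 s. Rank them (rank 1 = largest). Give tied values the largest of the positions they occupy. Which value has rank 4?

Sorted (descending): 13.79, 13.79, 13.49, 12.96, 12.57, 11.73, 11.73, 11.62, 11.56, 10.29, 10.25
The 2 values of 13.79 occupy positions 1–2 → each gets rank 2.
The 2 values of 11.73 occupy positions 6–7 → each gets rank 7.
Rank 4 → value 12.96.

12.96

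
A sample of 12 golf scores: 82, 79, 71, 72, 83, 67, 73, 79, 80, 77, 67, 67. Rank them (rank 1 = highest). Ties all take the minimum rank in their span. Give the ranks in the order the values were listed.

2, 4, 9, 8, 1, 10, 7, 4, 3, 6, 10, 10

Sorted (descending): 83, 82, 80, 79, 79, 77, 73, 72, 71, 67, 67, 67
The 2 values of 79 occupy positions 4–5 → each gets rank 4.
The 3 values of 67 occupy positions 10–12 → each gets rank 10.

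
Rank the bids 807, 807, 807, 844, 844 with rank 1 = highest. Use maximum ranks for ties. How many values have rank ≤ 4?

2

Sorted (descending): 844, 844, 807, 807, 807
The 2 values of 844 occupy positions 1–2 → each gets rank 2.
The 3 values of 807 occupy positions 3–5 → each gets rank 5.
Ranks ≤ 4: {2, 2} → 2 values.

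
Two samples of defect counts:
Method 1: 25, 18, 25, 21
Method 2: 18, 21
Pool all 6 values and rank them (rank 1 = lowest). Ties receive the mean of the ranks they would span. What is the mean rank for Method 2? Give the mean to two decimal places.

Sorted (ascending): 18, 18, 21, 21, 25, 25
The 2 values of 18 occupy positions 1–2 → average rank (1+2)/2 = 1.5.
The 2 values of 21 occupy positions 3–4 → average rank (3+4)/2 = 3.5.
The 2 values of 25 occupy positions 5–6 → average rank (5+6)/2 = 5.5.
Method 2 values → pooled ranks: 18→1.5, 21→3.5
Mean rank = (1.5 + 3.5) / 2 = 2.50

2.50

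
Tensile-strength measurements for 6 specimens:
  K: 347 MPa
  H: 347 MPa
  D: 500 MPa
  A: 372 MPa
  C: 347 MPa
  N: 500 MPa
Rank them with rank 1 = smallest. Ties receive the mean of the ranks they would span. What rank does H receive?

2

Sorted (ascending): 347, 347, 347, 372, 500, 500
The 3 values of 347 occupy positions 1–3 → average rank 2.
The 2 values of 500 occupy positions 5–6 → average rank (5+6)/2 = 5.5.
H has value 347 MPa → rank 2.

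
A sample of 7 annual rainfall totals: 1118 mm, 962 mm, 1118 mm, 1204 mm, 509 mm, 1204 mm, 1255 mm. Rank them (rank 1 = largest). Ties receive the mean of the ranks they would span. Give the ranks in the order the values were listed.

4.5, 6, 4.5, 2.5, 7, 2.5, 1

Sorted (descending): 1255, 1204, 1204, 1118, 1118, 962, 509
The 2 values of 1204 occupy positions 2–3 → average rank (2+3)/2 = 2.5.
The 2 values of 1118 occupy positions 4–5 → average rank (4+5)/2 = 4.5.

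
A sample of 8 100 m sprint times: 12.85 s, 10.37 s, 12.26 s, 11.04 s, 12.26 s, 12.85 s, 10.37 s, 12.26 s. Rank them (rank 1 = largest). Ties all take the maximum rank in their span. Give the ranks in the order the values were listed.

Sorted (descending): 12.85, 12.85, 12.26, 12.26, 12.26, 11.04, 10.37, 10.37
The 2 values of 12.85 occupy positions 1–2 → each gets rank 2.
The 3 values of 12.26 occupy positions 3–5 → each gets rank 5.
The 2 values of 10.37 occupy positions 7–8 → each gets rank 8.

2, 8, 5, 6, 5, 2, 8, 5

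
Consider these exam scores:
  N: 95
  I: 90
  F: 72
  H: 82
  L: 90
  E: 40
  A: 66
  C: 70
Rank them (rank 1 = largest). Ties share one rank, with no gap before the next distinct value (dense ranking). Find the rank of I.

2

Sorted (descending): 95, 90, 90, 82, 72, 70, 66, 40
The 2 values of 90 share dense rank 2.
Remaining distinct values take the next consecutive integers.
I has value 90 → rank 2.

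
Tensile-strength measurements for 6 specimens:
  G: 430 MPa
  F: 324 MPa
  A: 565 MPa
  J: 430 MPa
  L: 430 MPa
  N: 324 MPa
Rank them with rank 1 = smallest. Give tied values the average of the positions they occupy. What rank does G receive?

4

Sorted (ascending): 324, 324, 430, 430, 430, 565
The 2 values of 324 occupy positions 1–2 → average rank (1+2)/2 = 1.5.
The 3 values of 430 occupy positions 3–5 → average rank 4.
G has value 430 MPa → rank 4.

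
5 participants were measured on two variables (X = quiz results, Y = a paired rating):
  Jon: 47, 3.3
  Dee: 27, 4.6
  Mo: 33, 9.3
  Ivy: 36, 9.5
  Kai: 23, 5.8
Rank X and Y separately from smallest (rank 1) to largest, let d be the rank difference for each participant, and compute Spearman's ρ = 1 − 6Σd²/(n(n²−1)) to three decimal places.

-0.100

Ranks of variable 1: 5, 2, 3, 4, 1
Ranks of variable 2: 1, 2, 4, 5, 3
d = r₁ − r₂: 4, 0, -1, -1, -2
d²: 16, 0, 1, 1, 4; Σd² = 22
ρ = 1 − 6·22/(5·24) = 1 − 132/120 = -0.100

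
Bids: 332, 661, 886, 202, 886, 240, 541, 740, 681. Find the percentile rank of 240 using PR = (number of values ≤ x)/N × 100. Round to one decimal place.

22.2

N = 9.
Strictly below 240: 1. Equal to 240: 1.
PR = 2/9 × 100 = 22.2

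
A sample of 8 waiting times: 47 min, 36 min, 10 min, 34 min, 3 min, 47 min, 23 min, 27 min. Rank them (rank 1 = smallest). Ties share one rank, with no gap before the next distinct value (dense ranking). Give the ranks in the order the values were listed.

7, 6, 2, 5, 1, 7, 3, 4

Sorted (ascending): 3, 10, 23, 27, 34, 36, 47, 47
The 2 values of 47 share dense rank 7.
Remaining distinct values take the next consecutive integers.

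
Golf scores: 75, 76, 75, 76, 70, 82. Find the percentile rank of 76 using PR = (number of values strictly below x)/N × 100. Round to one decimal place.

50.0

N = 6.
Strictly below 76: 3. Equal to 76: 2.
PR = 3/6 × 100 = 50.0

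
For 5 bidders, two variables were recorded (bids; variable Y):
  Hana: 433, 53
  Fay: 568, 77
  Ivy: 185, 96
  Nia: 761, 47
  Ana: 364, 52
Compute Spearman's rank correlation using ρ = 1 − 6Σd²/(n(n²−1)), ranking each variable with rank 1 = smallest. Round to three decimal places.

Ranks of variable 1: 3, 4, 1, 5, 2
Ranks of variable 2: 3, 4, 5, 1, 2
d = r₁ − r₂: 0, 0, -4, 4, 0
d²: 0, 0, 16, 16, 0; Σd² = 32
ρ = 1 − 6·32/(5·24) = 1 − 192/120 = -0.600

-0.600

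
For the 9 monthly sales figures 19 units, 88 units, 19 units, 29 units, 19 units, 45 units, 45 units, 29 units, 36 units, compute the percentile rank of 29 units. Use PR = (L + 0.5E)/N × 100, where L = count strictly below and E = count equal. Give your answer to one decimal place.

N = 9.
Strictly below 29: 3. Equal to 29: 2.
PR = (3 + 0.5·2)/9 × 100 = 44.4

44.4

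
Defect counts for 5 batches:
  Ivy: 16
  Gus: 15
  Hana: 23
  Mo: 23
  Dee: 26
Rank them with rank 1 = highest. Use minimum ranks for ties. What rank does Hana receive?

2

Sorted (descending): 26, 23, 23, 16, 15
The 2 values of 23 occupy positions 2–3 → each gets rank 2.
Hana has value 23 → rank 2.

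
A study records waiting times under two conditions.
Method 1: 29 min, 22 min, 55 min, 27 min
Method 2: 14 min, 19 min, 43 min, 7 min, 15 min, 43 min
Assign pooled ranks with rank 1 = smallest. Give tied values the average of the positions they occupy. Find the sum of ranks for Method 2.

27

Sorted (ascending): 7, 14, 15, 19, 22, 27, 29, 43, 43, 55
The 2 values of 43 occupy positions 8–9 → average rank (8+9)/2 = 8.5.
Method 2 values → pooled ranks: 14→2, 19→4, 43→8.5, 7→1, 15→3, 43→8.5
Rank sum = 2 + 4 + 8.5 + 1 + 3 + 8.5 = 27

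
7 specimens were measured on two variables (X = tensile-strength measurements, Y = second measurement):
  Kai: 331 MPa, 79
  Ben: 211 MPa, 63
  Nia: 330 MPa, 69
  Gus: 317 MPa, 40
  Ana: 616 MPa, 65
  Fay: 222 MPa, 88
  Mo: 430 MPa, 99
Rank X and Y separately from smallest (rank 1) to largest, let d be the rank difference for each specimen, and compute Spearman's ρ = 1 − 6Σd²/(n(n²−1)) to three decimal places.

0.321

Ranks of variable 1: 5, 1, 4, 3, 7, 2, 6
Ranks of variable 2: 5, 2, 4, 1, 3, 6, 7
d = r₁ − r₂: 0, -1, 0, 2, 4, -4, -1
d²: 0, 1, 0, 4, 16, 16, 1; Σd² = 38
ρ = 1 − 6·38/(7·48) = 1 − 228/336 = 0.321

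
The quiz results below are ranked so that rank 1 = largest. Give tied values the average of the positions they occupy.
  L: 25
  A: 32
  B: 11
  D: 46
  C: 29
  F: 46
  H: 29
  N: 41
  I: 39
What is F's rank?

1.5

Sorted (descending): 46, 46, 41, 39, 32, 29, 29, 25, 11
The 2 values of 46 occupy positions 1–2 → average rank (1+2)/2 = 1.5.
The 2 values of 29 occupy positions 6–7 → average rank (6+7)/2 = 6.5.
F has value 46 → rank 1.5.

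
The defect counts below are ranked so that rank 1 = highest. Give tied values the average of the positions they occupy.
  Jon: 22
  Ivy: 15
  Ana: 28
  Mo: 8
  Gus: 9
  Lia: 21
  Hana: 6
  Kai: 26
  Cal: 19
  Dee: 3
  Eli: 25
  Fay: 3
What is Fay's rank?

11.5

Sorted (descending): 28, 26, 25, 22, 21, 19, 15, 9, 8, 6, 3, 3
The 2 values of 3 occupy positions 11–12 → average rank (11+12)/2 = 11.5.
Fay has value 3 → rank 11.5.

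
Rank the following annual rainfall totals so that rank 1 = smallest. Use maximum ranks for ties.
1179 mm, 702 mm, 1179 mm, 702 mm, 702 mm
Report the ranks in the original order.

Sorted (ascending): 702, 702, 702, 1179, 1179
The 3 values of 702 occupy positions 1–3 → each gets rank 3.
The 2 values of 1179 occupy positions 4–5 → each gets rank 5.

5, 3, 5, 3, 3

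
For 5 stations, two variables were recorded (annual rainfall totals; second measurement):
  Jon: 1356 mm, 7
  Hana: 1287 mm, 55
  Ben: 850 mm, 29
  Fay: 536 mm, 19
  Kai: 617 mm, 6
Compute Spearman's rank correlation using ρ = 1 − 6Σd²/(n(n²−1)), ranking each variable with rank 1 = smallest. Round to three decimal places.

Ranks of variable 1: 5, 4, 3, 1, 2
Ranks of variable 2: 2, 5, 4, 3, 1
d = r₁ − r₂: 3, -1, -1, -2, 1
d²: 9, 1, 1, 4, 1; Σd² = 16
ρ = 1 − 6·16/(5·24) = 1 − 96/120 = 0.200

0.200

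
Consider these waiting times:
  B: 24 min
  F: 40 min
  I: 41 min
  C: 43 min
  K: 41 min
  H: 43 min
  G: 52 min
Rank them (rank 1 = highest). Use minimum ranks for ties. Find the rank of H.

2

Sorted (descending): 52, 43, 43, 41, 41, 40, 24
The 2 values of 43 occupy positions 2–3 → each gets rank 2.
The 2 values of 41 occupy positions 4–5 → each gets rank 4.
H has value 43 min → rank 2.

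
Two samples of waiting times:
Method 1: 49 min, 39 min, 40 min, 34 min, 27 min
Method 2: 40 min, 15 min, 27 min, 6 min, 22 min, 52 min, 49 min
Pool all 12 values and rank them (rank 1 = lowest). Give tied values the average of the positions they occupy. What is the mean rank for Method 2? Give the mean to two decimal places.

5.93

Sorted (ascending): 6, 15, 22, 27, 27, 34, 39, 40, 40, 49, 49, 52
The 2 values of 27 occupy positions 4–5 → average rank (4+5)/2 = 4.5.
The 2 values of 40 occupy positions 8–9 → average rank (8+9)/2 = 8.5.
The 2 values of 49 occupy positions 10–11 → average rank (10+11)/2 = 10.5.
Method 2 values → pooled ranks: 40→8.5, 15→2, 27→4.5, 6→1, 22→3, 52→12, 49→10.5
Mean rank = (8.5 + 2 + 4.5 + 1 + 3 + 12 + 10.5) / 7 = 5.93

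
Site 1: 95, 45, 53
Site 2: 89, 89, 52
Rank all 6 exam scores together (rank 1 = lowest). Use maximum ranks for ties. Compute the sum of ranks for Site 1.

10

Sorted (ascending): 45, 52, 53, 89, 89, 95
The 2 values of 89 occupy positions 4–5 → each gets rank 5.
Site 1 values → pooled ranks: 95→6, 45→1, 53→3
Rank sum = 6 + 1 + 3 = 10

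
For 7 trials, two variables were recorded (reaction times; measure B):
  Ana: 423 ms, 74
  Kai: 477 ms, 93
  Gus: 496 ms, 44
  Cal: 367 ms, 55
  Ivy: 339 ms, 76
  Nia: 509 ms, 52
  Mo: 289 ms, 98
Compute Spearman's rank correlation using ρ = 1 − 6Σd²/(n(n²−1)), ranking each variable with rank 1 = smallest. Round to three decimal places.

Ranks of variable 1: 4, 5, 6, 3, 2, 7, 1
Ranks of variable 2: 4, 6, 1, 3, 5, 2, 7
d = r₁ − r₂: 0, -1, 5, 0, -3, 5, -6
d²: 0, 1, 25, 0, 9, 25, 36; Σd² = 96
ρ = 1 − 6·96/(7·48) = 1 − 576/336 = -0.714

-0.714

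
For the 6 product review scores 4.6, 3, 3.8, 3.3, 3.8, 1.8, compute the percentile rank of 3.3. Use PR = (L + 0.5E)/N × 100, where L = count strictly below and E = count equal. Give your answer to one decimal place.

N = 6.
Strictly below 3.3: 2. Equal to 3.3: 1.
PR = (2 + 0.5·1)/6 × 100 = 41.7

41.7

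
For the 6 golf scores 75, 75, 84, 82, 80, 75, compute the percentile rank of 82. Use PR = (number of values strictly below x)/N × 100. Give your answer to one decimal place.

N = 6.
Strictly below 82: 4. Equal to 82: 1.
PR = 4/6 × 100 = 66.7

66.7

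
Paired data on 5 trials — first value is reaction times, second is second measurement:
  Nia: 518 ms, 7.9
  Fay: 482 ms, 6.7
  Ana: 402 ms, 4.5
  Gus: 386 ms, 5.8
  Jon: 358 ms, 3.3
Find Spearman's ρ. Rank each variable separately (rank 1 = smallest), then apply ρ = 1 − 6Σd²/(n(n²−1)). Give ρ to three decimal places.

Ranks of variable 1: 5, 4, 3, 2, 1
Ranks of variable 2: 5, 4, 2, 3, 1
d = r₁ − r₂: 0, 0, 1, -1, 0
d²: 0, 0, 1, 1, 0; Σd² = 2
ρ = 1 − 6·2/(5·24) = 1 − 12/120 = 0.900

0.900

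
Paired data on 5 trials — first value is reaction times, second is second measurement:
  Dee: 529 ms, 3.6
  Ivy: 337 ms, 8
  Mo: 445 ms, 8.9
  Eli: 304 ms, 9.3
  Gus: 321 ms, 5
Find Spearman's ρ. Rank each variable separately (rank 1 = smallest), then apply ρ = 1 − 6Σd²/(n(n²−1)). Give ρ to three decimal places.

Ranks of variable 1: 5, 3, 4, 1, 2
Ranks of variable 2: 1, 3, 4, 5, 2
d = r₁ − r₂: 4, 0, 0, -4, 0
d²: 16, 0, 0, 16, 0; Σd² = 32
ρ = 1 − 6·32/(5·24) = 1 − 192/120 = -0.600

-0.600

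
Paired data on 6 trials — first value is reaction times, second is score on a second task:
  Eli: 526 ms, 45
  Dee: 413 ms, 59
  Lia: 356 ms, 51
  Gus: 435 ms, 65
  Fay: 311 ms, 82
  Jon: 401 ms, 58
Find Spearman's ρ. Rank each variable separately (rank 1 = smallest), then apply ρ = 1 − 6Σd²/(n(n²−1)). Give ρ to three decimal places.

-0.429

Ranks of variable 1: 6, 4, 2, 5, 1, 3
Ranks of variable 2: 1, 4, 2, 5, 6, 3
d = r₁ − r₂: 5, 0, 0, 0, -5, 0
d²: 25, 0, 0, 0, 25, 0; Σd² = 50
ρ = 1 − 6·50/(6·35) = 1 − 300/210 = -0.429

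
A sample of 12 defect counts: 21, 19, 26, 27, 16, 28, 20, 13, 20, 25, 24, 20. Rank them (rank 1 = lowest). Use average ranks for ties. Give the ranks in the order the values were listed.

Sorted (ascending): 13, 16, 19, 20, 20, 20, 21, 24, 25, 26, 27, 28
The 3 values of 20 occupy positions 4–6 → average rank 5.

7, 3, 10, 11, 2, 12, 5, 1, 5, 9, 8, 5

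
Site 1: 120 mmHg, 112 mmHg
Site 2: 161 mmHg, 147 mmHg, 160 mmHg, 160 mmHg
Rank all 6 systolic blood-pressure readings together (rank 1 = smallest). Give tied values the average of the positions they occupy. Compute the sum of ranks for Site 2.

Sorted (ascending): 112, 120, 147, 160, 160, 161
The 2 values of 160 occupy positions 4–5 → average rank (4+5)/2 = 4.5.
Site 2 values → pooled ranks: 161→6, 147→3, 160→4.5, 160→4.5
Rank sum = 6 + 3 + 4.5 + 4.5 = 18

18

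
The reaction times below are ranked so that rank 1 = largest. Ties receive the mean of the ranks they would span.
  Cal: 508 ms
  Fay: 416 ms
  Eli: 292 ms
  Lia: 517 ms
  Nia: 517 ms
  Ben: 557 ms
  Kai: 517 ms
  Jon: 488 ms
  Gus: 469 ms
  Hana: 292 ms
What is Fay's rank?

8

Sorted (descending): 557, 517, 517, 517, 508, 488, 469, 416, 292, 292
The 3 values of 517 occupy positions 2–4 → average rank 3.
The 2 values of 292 occupy positions 9–10 → average rank (9+10)/2 = 9.5.
Fay has value 416 ms → rank 8.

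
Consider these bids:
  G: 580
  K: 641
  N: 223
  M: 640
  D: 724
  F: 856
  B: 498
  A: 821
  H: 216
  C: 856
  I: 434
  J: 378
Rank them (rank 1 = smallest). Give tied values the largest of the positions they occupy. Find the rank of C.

12

Sorted (ascending): 216, 223, 378, 434, 498, 580, 640, 641, 724, 821, 856, 856
The 2 values of 856 occupy positions 11–12 → each gets rank 12.
C has value 856 → rank 12.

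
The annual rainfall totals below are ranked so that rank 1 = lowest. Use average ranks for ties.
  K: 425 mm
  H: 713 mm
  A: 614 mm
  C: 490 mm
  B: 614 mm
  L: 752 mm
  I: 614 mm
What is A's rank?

Sorted (ascending): 425, 490, 614, 614, 614, 713, 752
The 3 values of 614 occupy positions 3–5 → average rank 4.
A has value 614 mm → rank 4.

4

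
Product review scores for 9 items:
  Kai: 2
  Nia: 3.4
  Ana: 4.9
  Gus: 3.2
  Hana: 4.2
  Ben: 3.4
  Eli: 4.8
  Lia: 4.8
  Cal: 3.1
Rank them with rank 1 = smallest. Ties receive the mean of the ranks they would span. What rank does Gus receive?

3

Sorted (ascending): 2, 3.1, 3.2, 3.4, 3.4, 4.2, 4.8, 4.8, 4.9
The 2 values of 3.4 occupy positions 4–5 → average rank (4+5)/2 = 4.5.
The 2 values of 4.8 occupy positions 7–8 → average rank (7+8)/2 = 7.5.
Gus has value 3.2 → rank 3.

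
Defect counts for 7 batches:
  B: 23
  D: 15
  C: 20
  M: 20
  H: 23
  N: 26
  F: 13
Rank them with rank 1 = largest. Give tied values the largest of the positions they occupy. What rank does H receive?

3

Sorted (descending): 26, 23, 23, 20, 20, 15, 13
The 2 values of 23 occupy positions 2–3 → each gets rank 3.
The 2 values of 20 occupy positions 4–5 → each gets rank 5.
H has value 23 → rank 3.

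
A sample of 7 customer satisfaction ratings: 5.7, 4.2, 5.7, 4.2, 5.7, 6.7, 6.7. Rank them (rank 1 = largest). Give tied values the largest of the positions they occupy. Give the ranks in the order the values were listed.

Sorted (descending): 6.7, 6.7, 5.7, 5.7, 5.7, 4.2, 4.2
The 2 values of 6.7 occupy positions 1–2 → each gets rank 2.
The 3 values of 5.7 occupy positions 3–5 → each gets rank 5.
The 2 values of 4.2 occupy positions 6–7 → each gets rank 7.

5, 7, 5, 7, 5, 2, 2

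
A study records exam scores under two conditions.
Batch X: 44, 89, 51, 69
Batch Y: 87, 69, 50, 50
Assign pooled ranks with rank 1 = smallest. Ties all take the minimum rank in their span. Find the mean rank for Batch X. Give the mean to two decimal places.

Sorted (ascending): 44, 50, 50, 51, 69, 69, 87, 89
The 2 values of 50 occupy positions 2–3 → each gets rank 2.
The 2 values of 69 occupy positions 5–6 → each gets rank 5.
Batch X values → pooled ranks: 44→1, 89→8, 51→4, 69→5
Mean rank = (1 + 8 + 4 + 5) / 4 = 4.50

4.50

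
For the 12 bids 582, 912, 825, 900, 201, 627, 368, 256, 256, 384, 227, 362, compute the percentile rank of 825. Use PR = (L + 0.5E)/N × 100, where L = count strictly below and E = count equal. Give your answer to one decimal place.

79.2

N = 12.
Strictly below 825: 9. Equal to 825: 1.
PR = (9 + 0.5·1)/12 × 100 = 79.2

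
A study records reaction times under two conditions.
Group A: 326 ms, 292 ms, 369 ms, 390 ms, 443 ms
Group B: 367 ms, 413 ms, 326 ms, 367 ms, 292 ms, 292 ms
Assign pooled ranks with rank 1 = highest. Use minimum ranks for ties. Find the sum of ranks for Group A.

24

Sorted (descending): 443, 413, 390, 369, 367, 367, 326, 326, 292, 292, 292
The 2 values of 367 occupy positions 5–6 → each gets rank 5.
The 2 values of 326 occupy positions 7–8 → each gets rank 7.
The 3 values of 292 occupy positions 9–11 → each gets rank 9.
Group A values → pooled ranks: 326→7, 292→9, 369→4, 390→3, 443→1
Rank sum = 7 + 9 + 4 + 3 + 1 = 24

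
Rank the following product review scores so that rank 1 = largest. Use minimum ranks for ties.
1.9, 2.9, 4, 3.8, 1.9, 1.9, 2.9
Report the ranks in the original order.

Sorted (descending): 4, 3.8, 2.9, 2.9, 1.9, 1.9, 1.9
The 2 values of 2.9 occupy positions 3–4 → each gets rank 3.
The 3 values of 1.9 occupy positions 5–7 → each gets rank 5.

5, 3, 1, 2, 5, 5, 3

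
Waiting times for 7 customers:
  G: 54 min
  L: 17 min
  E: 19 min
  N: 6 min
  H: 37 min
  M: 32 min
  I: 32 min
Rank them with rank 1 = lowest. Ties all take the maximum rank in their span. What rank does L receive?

Sorted (ascending): 6, 17, 19, 32, 32, 37, 54
The 2 values of 32 occupy positions 4–5 → each gets rank 5.
L has value 17 min → rank 2.

2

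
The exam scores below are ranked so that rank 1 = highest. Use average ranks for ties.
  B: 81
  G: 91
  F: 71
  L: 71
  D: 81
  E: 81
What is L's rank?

5.5

Sorted (descending): 91, 81, 81, 81, 71, 71
The 3 values of 81 occupy positions 2–4 → average rank 3.
The 2 values of 71 occupy positions 5–6 → average rank (5+6)/2 = 5.5.
L has value 71 → rank 5.5.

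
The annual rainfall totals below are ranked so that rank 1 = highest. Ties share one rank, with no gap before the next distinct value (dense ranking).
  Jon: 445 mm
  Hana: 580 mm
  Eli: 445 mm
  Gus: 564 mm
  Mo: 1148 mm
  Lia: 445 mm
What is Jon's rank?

4

Sorted (descending): 1148, 580, 564, 445, 445, 445
The 3 values of 445 share dense rank 4.
Remaining distinct values take the next consecutive integers.
Jon has value 445 mm → rank 4.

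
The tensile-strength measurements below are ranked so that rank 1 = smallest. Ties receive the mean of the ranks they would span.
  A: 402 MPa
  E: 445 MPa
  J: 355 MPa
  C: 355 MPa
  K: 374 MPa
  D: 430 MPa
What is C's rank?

1.5

Sorted (ascending): 355, 355, 374, 402, 430, 445
The 2 values of 355 occupy positions 1–2 → average rank (1+2)/2 = 1.5.
C has value 355 MPa → rank 1.5.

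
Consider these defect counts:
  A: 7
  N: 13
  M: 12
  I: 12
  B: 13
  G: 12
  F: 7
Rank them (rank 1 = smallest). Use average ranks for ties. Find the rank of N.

6.5

Sorted (ascending): 7, 7, 12, 12, 12, 13, 13
The 2 values of 7 occupy positions 1–2 → average rank (1+2)/2 = 1.5.
The 3 values of 12 occupy positions 3–5 → average rank 4.
The 2 values of 13 occupy positions 6–7 → average rank (6+7)/2 = 6.5.
N has value 13 → rank 6.5.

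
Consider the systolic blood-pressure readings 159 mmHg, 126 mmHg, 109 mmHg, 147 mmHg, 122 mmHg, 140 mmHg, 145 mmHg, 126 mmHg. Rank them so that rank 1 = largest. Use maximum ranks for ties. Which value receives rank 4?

140

Sorted (descending): 159, 147, 145, 140, 126, 126, 122, 109
The 2 values of 126 occupy positions 5–6 → each gets rank 6.
Rank 4 → value 140.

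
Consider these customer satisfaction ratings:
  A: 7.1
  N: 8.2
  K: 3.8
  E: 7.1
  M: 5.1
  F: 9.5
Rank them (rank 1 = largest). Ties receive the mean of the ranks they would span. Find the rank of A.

Sorted (descending): 9.5, 8.2, 7.1, 7.1, 5.1, 3.8
The 2 values of 7.1 occupy positions 3–4 → average rank (3+4)/2 = 3.5.
A has value 7.1 → rank 3.5.

3.5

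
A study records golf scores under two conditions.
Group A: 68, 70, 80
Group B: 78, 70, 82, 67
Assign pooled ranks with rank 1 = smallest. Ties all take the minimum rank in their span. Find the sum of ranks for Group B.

16

Sorted (ascending): 67, 68, 70, 70, 78, 80, 82
The 2 values of 70 occupy positions 3–4 → each gets rank 3.
Group B values → pooled ranks: 78→5, 70→3, 82→7, 67→1
Rank sum = 5 + 3 + 7 + 1 = 16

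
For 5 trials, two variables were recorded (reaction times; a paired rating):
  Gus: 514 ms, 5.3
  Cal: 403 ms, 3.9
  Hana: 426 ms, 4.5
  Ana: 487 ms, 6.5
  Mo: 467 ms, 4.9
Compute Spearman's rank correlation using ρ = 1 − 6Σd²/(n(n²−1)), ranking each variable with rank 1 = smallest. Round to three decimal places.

0.900

Ranks of variable 1: 5, 1, 2, 4, 3
Ranks of variable 2: 4, 1, 2, 5, 3
d = r₁ − r₂: 1, 0, 0, -1, 0
d²: 1, 0, 0, 1, 0; Σd² = 2
ρ = 1 − 6·2/(5·24) = 1 − 12/120 = 0.900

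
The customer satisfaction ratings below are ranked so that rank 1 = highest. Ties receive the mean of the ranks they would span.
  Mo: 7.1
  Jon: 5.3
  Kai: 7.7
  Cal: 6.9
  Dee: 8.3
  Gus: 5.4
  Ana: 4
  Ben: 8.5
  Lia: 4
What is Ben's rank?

Sorted (descending): 8.5, 8.3, 7.7, 7.1, 6.9, 5.4, 5.3, 4, 4
The 2 values of 4 occupy positions 8–9 → average rank (8+9)/2 = 8.5.
Ben has value 8.5 → rank 1.

1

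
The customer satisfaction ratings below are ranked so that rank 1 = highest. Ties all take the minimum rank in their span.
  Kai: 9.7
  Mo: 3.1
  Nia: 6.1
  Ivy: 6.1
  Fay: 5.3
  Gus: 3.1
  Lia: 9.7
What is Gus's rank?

Sorted (descending): 9.7, 9.7, 6.1, 6.1, 5.3, 3.1, 3.1
The 2 values of 9.7 occupy positions 1–2 → each gets rank 1.
The 2 values of 6.1 occupy positions 3–4 → each gets rank 3.
The 2 values of 3.1 occupy positions 6–7 → each gets rank 6.
Gus has value 3.1 → rank 6.

6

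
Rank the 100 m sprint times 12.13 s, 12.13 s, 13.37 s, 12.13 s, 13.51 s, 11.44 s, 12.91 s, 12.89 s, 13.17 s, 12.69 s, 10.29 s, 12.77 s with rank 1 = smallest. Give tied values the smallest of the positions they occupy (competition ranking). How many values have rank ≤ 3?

Sorted (ascending): 10.29, 11.44, 12.13, 12.13, 12.13, 12.69, 12.77, 12.89, 12.91, 13.17, 13.37, 13.51
The 3 values of 12.13 occupy positions 3–5 → each gets rank 3.
Ranks ≤ 3: {1, 2, 3, 3, 3} → 5 values.

5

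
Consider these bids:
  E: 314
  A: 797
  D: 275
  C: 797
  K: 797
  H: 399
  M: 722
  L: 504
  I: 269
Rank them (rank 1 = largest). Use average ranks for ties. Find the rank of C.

Sorted (descending): 797, 797, 797, 722, 504, 399, 314, 275, 269
The 3 values of 797 occupy positions 1–3 → average rank 2.
C has value 797 → rank 2.

2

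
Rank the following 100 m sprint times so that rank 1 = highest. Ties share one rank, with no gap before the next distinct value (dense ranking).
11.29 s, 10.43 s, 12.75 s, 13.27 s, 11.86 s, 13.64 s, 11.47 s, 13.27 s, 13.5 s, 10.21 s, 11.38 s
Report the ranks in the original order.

Sorted (descending): 13.64, 13.5, 13.27, 13.27, 12.75, 11.86, 11.47, 11.38, 11.29, 10.43, 10.21
The 2 values of 13.27 share dense rank 3.
Remaining distinct values take the next consecutive integers.

8, 9, 4, 3, 5, 1, 6, 3, 2, 10, 7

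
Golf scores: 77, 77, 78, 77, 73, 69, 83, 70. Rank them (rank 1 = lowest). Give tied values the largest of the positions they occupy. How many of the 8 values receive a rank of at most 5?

Sorted (ascending): 69, 70, 73, 77, 77, 77, 78, 83
The 3 values of 77 occupy positions 4–6 → each gets rank 6.
Ranks ≤ 5: {1, 2, 3} → 3 values.

3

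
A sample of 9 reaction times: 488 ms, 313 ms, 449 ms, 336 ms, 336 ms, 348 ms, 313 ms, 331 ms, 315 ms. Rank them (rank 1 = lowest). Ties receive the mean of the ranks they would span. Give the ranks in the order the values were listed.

9, 1.5, 8, 5.5, 5.5, 7, 1.5, 4, 3

Sorted (ascending): 313, 313, 315, 331, 336, 336, 348, 449, 488
The 2 values of 313 occupy positions 1–2 → average rank (1+2)/2 = 1.5.
The 2 values of 336 occupy positions 5–6 → average rank (5+6)/2 = 5.5.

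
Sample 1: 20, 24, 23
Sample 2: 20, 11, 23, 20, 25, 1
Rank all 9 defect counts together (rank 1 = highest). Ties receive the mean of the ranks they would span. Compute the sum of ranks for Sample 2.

Sorted (descending): 25, 24, 23, 23, 20, 20, 20, 11, 1
The 2 values of 23 occupy positions 3–4 → average rank (3+4)/2 = 3.5.
The 3 values of 20 occupy positions 5–7 → average rank 6.
Sample 2 values → pooled ranks: 20→6, 11→8, 23→3.5, 20→6, 25→1, 1→9
Rank sum = 6 + 8 + 3.5 + 6 + 1 + 9 = 33.5

33.5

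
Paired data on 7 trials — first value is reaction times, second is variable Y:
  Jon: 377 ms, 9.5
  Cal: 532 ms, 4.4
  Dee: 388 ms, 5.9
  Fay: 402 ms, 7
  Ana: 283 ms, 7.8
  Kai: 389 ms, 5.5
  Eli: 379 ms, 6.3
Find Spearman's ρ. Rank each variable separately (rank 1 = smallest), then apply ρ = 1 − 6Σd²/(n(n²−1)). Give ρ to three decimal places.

Ranks of variable 1: 2, 7, 4, 6, 1, 5, 3
Ranks of variable 2: 7, 1, 3, 5, 6, 2, 4
d = r₁ − r₂: -5, 6, 1, 1, -5, 3, -1
d²: 25, 36, 1, 1, 25, 9, 1; Σd² = 98
ρ = 1 − 6·98/(7·48) = 1 − 588/336 = -0.750

-0.750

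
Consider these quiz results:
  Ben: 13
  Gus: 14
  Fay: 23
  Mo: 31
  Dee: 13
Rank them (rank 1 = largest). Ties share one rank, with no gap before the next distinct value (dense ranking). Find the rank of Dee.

Sorted (descending): 31, 23, 14, 13, 13
The 2 values of 13 share dense rank 4.
Remaining distinct values take the next consecutive integers.
Dee has value 13 → rank 4.

4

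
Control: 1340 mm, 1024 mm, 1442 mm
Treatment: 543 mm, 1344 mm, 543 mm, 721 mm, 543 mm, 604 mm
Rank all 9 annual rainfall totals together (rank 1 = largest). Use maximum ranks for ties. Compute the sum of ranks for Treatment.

Sorted (descending): 1442, 1344, 1340, 1024, 721, 604, 543, 543, 543
The 3 values of 543 occupy positions 7–9 → each gets rank 9.
Treatment values → pooled ranks: 543→9, 1344→2, 543→9, 721→5, 543→9, 604→6
Rank sum = 9 + 2 + 9 + 5 + 9 + 6 = 40

40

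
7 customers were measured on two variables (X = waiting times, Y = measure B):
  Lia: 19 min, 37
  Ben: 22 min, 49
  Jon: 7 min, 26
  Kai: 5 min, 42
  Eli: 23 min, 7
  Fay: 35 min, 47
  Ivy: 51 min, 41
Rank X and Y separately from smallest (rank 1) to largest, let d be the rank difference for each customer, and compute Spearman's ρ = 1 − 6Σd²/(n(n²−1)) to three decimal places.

Ranks of variable 1: 3, 4, 2, 1, 5, 6, 7
Ranks of variable 2: 3, 7, 2, 5, 1, 6, 4
d = r₁ − r₂: 0, -3, 0, -4, 4, 0, 3
d²: 0, 9, 0, 16, 16, 0, 9; Σd² = 50
ρ = 1 − 6·50/(7·48) = 1 − 300/336 = 0.107

0.107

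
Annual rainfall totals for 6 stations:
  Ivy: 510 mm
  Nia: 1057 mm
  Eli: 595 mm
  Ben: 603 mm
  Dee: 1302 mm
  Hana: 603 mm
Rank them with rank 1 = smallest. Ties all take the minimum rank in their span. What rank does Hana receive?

3

Sorted (ascending): 510, 595, 603, 603, 1057, 1302
The 2 values of 603 occupy positions 3–4 → each gets rank 3.
Hana has value 603 mm → rank 3.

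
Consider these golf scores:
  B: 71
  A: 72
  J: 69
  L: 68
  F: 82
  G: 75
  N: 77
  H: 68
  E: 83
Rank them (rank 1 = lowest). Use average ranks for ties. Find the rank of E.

9

Sorted (ascending): 68, 68, 69, 71, 72, 75, 77, 82, 83
The 2 values of 68 occupy positions 1–2 → average rank (1+2)/2 = 1.5.
E has value 83 → rank 9.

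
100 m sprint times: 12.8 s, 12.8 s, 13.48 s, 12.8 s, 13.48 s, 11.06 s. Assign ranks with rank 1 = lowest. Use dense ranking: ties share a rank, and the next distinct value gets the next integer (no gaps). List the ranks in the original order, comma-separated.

2, 2, 3, 2, 3, 1

Sorted (ascending): 11.06, 12.8, 12.8, 12.8, 13.48, 13.48
The 3 values of 12.8 share dense rank 2.
The 2 values of 13.48 share dense rank 3.
Remaining distinct values take the next consecutive integers.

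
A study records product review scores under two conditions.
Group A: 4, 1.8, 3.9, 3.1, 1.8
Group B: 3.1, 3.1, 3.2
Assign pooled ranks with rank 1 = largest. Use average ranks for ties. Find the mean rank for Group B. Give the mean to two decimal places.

Sorted (descending): 4, 3.9, 3.2, 3.1, 3.1, 3.1, 1.8, 1.8
The 3 values of 3.1 occupy positions 4–6 → average rank 5.
The 2 values of 1.8 occupy positions 7–8 → average rank (7+8)/2 = 7.5.
Group B values → pooled ranks: 3.1→5, 3.1→5, 3.2→3
Mean rank = (5 + 5 + 3) / 3 = 4.33

4.33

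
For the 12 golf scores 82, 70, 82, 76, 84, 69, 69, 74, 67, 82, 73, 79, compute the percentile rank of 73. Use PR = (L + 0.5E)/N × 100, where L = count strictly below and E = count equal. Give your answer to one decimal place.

37.5

N = 12.
Strictly below 73: 4. Equal to 73: 1.
PR = (4 + 0.5·1)/12 × 100 = 37.5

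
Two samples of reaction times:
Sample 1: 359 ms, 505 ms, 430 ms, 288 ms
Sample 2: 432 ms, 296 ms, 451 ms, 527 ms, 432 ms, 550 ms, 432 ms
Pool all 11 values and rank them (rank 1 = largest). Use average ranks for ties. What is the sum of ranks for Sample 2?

Sorted (descending): 550, 527, 505, 451, 432, 432, 432, 430, 359, 296, 288
The 3 values of 432 occupy positions 5–7 → average rank 6.
Sample 2 values → pooled ranks: 432→6, 296→10, 451→4, 527→2, 432→6, 550→1, 432→6
Rank sum = 6 + 10 + 4 + 2 + 6 + 1 + 6 = 35

35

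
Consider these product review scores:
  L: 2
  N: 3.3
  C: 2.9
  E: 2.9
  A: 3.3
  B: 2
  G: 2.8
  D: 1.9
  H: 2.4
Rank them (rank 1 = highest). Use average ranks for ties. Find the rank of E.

3.5

Sorted (descending): 3.3, 3.3, 2.9, 2.9, 2.8, 2.4, 2, 2, 1.9
The 2 values of 3.3 occupy positions 1–2 → average rank (1+2)/2 = 1.5.
The 2 values of 2.9 occupy positions 3–4 → average rank (3+4)/2 = 3.5.
The 2 values of 2 occupy positions 7–8 → average rank (7+8)/2 = 7.5.
E has value 2.9 → rank 3.5.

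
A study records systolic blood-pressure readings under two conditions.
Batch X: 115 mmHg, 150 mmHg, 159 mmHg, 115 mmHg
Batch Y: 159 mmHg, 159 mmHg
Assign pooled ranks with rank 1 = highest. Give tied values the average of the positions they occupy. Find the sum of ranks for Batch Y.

4

Sorted (descending): 159, 159, 159, 150, 115, 115
The 3 values of 159 occupy positions 1–3 → average rank 2.
The 2 values of 115 occupy positions 5–6 → average rank (5+6)/2 = 5.5.
Batch Y values → pooled ranks: 159→2, 159→2
Rank sum = 2 + 2 = 4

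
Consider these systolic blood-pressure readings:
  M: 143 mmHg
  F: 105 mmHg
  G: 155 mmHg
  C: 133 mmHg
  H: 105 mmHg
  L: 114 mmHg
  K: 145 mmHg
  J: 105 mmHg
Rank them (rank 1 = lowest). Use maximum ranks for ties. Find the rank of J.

Sorted (ascending): 105, 105, 105, 114, 133, 143, 145, 155
The 3 values of 105 occupy positions 1–3 → each gets rank 3.
J has value 105 mmHg → rank 3.

3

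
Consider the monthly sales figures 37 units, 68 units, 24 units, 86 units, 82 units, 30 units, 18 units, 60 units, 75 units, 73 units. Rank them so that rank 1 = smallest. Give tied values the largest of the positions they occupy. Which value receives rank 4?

37

Sorted (ascending): 18, 24, 30, 37, 60, 68, 73, 75, 82, 86
No ties — each value takes its position as its rank.
Rank 4 → value 37.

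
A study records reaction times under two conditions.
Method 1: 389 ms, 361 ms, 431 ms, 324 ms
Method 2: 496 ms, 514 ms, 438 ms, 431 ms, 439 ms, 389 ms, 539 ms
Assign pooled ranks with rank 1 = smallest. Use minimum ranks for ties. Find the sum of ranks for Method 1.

11

Sorted (ascending): 324, 361, 389, 389, 431, 431, 438, 439, 496, 514, 539
The 2 values of 389 occupy positions 3–4 → each gets rank 3.
The 2 values of 431 occupy positions 5–6 → each gets rank 5.
Method 1 values → pooled ranks: 389→3, 361→2, 431→5, 324→1
Rank sum = 3 + 2 + 5 + 1 = 11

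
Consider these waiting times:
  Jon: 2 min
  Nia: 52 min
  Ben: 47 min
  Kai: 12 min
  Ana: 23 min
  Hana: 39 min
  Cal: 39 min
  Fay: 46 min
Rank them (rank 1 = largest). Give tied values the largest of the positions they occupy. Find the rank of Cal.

5

Sorted (descending): 52, 47, 46, 39, 39, 23, 12, 2
The 2 values of 39 occupy positions 4–5 → each gets rank 5.
Cal has value 39 min → rank 5.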